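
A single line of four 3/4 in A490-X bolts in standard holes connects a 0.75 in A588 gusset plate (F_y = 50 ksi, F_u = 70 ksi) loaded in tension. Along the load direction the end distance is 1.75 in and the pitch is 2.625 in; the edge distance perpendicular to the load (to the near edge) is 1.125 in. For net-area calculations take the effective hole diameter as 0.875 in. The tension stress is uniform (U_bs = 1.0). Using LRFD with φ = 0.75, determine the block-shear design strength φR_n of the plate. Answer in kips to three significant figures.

182 kips

Shear plane L_v = 1.75 + 3·2.625 = 9.625 in; A_gv = 9.625 × 0.75 = 7.219 in².
A_nv = (9.625 − 3.5·0.875) × 0.75 = 4.922 in².
A_nt = (1.125 − 0.5·0.875) × 0.75 = 0.5156 in².
0.6 F_u A_nv = 206.7 kips; 0.6 F_y A_gv = 216.6 kips → shear rupture governs the shear term.
R_n = 206.7 + 1.0 × 70 × 0.5156 = 242.8 kips.
Design strength φR_n = 0.75 × 242.8 = 182 kips.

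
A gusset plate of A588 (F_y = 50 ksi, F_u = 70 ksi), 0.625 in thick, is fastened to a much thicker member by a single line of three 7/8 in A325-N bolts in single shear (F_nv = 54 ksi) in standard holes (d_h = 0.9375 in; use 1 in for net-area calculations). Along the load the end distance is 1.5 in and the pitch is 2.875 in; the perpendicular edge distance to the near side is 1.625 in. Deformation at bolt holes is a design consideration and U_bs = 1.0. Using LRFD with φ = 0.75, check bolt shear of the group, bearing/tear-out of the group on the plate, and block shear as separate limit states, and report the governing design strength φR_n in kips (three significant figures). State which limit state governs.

Bolt shear: A_b = π·0.875²/4 = 0.6013 in²; R_n = 54 × 0.6013 × 3 × 1 = 97.41 kips → 0.75 × 97.41 = 73.1 kips.
Bearing: edge l_c = 1.031, r_n = 54.14 kips; interior l_c = 1.938, r_n = 91.88 kips; R_n = 54.14 + 2·91.88 = 237.9 kips → 178 kips.
Block shear: A_gv = 4.531, A_nv = 2.969, A_nt = 0.7031 in²; R_n = min(0.6F_uA_nv, 0.6F_yA_gv) + U_bs·F_u·A_nt = 173.9 kips → 130 kips.
Bolt shear governs: 73.1 kips.

73.1 kips (bolt shear governs)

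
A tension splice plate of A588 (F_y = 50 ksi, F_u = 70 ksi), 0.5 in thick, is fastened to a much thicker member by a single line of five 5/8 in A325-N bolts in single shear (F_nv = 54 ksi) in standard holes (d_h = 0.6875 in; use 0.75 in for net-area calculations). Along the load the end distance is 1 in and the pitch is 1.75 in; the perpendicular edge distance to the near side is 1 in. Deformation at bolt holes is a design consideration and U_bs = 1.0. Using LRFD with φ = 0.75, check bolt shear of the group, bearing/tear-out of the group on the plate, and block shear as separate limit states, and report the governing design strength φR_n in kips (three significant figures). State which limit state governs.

Bolt shear: A_b = π·0.625²/4 = 0.3068 in²; R_n = 54 × 0.3068 × 5 × 1 = 82.83 kips → 0.75 × 82.83 = 62.1 kips.
Bearing: edge l_c = 0.6562, r_n = 27.56 kips; interior l_c = 1.062, r_n = 44.62 kips; R_n = 27.56 + 4·44.62 = 206.1 kips → 155 kips.
Block shear: A_gv = 4, A_nv = 2.312, A_nt = 0.3125 in²; R_n = min(0.6F_uA_nv, 0.6F_yA_gv) + U_bs·F_u·A_nt = 119 kips → 89.2 kips.
Bolt shear governs: 62.1 kips.

62.1 kips (bolt shear governs)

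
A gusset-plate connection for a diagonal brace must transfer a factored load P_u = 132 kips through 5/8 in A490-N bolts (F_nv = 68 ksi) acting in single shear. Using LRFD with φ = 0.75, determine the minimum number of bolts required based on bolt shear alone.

9 bolts

A_b = π·0.625²/4 = 0.3068 in².
Per-bolt design strength φR_n = 0.75 × 68 × 0.3068 × 1 = 15.65 kips.
n ≥ 132 / 15.65 = 8.436 → use 9 bolts.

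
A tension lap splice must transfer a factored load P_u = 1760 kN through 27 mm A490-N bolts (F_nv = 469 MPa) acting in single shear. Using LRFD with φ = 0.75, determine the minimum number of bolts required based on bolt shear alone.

A_b = π·27²/4 = 572.6 mm².
Per-bolt design strength φR_n = 0.75 × 469 × 572.6 × 1 / 1000 = 201.4 kN.
n ≥ 1760 / 201.4 = 8.739 → use 9 bolts.

9 bolts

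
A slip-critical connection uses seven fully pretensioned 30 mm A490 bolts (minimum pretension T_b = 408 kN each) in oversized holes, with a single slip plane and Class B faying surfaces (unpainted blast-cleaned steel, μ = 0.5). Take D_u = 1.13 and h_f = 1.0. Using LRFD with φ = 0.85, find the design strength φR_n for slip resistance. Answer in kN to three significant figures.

1370 kN

R_n = μ · D_u · h_f · T_b · n_s · n_b = 0.5 × 1.13 × 1.0 × 408 × 1 × 7 = 1614 kN.
Design strength φR_n = 0.85 × 1614 = 1370 kN.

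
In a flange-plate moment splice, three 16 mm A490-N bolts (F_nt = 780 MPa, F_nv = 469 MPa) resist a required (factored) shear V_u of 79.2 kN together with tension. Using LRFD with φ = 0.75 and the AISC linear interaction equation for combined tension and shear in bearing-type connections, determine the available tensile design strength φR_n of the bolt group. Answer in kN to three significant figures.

A_b = π·16²/4 = 201.1 mm²; f_rv = 79.2 × 1000 / (3 × 201.1) = 131.3 MPa.
F'_nt = 1.3 F_nt − (F_nt / φF_nv) f_rv = 1.3·780 − (780/(0.75·469))·131.3 = 722.8 MPa, capped at F_nt → F'_nt = 722.8 MPa.
R_n = F'_nt · A_b · n = 722.8 × 201.1 × 3 / 1000 = 436 kN.
Design strength φR_n = 0.75 × 436 = 327 kN.

327 kN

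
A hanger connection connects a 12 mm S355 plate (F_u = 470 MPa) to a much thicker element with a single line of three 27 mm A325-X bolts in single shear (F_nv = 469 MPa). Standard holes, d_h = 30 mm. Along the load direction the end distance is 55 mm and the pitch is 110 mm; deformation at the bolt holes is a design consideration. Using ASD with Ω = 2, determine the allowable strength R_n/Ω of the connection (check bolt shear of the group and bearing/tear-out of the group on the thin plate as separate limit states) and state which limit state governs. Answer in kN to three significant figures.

403 kN (bolt shear governs)

Bolt shear: A_b = π·27²/4 = 572.6 mm²; R_n = 469 × 572.6 × 3 × 1 / 1000 = 805.6 kN → 805.6 / 2 = 403 kN.
Bearing (1.2 l_c t F_u ≤ 2.4 d t F_u): upper limit = 2.4·27·12·470 / 1000 = 365.5 kN.
  Edge l_c = 55 − 30/2 = 40 → r_n = 270.7 kN; interior l_c = 110 − 30 = 80 → r_n = 365.5 kN.
  R_n,bearing = 1·270.7 + 2·365.5 = 1002 kN → 1002 / 2 = 501 kN.
Bolt shear governs: 403 kN.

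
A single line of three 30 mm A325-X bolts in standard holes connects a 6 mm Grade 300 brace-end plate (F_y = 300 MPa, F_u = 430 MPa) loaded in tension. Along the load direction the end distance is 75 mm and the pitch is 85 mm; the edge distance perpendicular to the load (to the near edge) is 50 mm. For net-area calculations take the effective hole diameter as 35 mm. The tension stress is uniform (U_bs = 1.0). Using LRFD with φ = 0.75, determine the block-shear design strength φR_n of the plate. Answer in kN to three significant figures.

Shear plane L_v = 75 + 2·85 = 245 mm; A_gv = 245 × 6 = 1470 mm².
A_nv = (245 − 2.5·35) × 6 = 945 mm².
A_nt = (50 − 0.5·35) × 6 = 195 mm².
0.6 F_u A_nv = 243.8 kN; 0.6 F_y A_gv = 264.6 kN → shear rupture governs the shear term.
R_n = 243.8 + 1.0 × 430 × 195 / 1000 = 327.7 kN.
Design strength φR_n = 0.75 × 327.7 = 246 kN.

246 kN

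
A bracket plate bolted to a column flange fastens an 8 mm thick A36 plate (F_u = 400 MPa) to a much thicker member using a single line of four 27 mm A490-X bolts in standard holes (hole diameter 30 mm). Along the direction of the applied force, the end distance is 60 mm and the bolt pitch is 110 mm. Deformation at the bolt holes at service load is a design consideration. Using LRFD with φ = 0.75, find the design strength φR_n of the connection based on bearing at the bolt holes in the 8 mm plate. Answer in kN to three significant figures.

Per bolt r_n = 1.2 l_c t F_u ≤ 2.4 d t F_u; upper limit = 2.4 × 27 × 8 × 400 / 1000 = 207.4 kN.
Edge bolt: l_c = 60 − 30/2 = 45 mm → 1.2 × 45 × 8 × 400 / 1000 = 172.8 → r_n = 172.8 kN.
Interior bolts: l_c = 110 − 30 = 80 mm → 1.2 × 80 × 8 × 400 / 1000 = 307.2 → r_n = 207.4 kN.
R_n = 1 × 172.8 + 3 × 207.4 = 794.9 kN.
Design strength φR_n = 0.75 × 794.9 = 596 kN.

596 kN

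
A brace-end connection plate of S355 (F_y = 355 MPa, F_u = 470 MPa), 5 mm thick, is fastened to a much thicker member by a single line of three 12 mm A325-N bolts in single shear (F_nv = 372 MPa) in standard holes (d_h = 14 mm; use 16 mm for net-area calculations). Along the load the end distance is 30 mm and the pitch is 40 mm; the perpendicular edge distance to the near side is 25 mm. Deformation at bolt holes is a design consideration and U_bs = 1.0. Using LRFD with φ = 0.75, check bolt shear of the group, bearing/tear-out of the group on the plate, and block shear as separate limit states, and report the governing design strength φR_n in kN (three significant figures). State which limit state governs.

94.7 kN (bolt shear governs)

Bolt shear: A_b = π·12²/4 = 113.1 mm²; R_n = 372 × 113.1 × 3 × 1 / 1000 = 126.2 kN → 0.75 × 126.2 = 94.7 kN.
Bearing: edge l_c = 23, r_n = 64.86 kN; interior l_c = 26, r_n = 67.68 kN; R_n = 64.86 + 2·67.68 = 200.2 kN → 150 kN.
Block shear: A_gv = 550, A_nv = 350, A_nt = 85 mm²; R_n = min(0.6F_uA_nv, 0.6F_yA_gv) + U_bs·F_u·A_nt = 138.7 kN → 104 kN.
Bolt shear governs: 94.7 kN.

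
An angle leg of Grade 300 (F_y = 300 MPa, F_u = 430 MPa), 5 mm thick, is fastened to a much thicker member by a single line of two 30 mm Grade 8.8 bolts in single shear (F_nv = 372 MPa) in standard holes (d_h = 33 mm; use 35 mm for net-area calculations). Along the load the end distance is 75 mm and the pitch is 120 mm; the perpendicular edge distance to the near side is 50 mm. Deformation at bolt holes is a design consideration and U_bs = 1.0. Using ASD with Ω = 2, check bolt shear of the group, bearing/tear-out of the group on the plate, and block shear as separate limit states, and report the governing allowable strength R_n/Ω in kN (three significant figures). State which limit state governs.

123 kN (block shear governs)

Bolt shear: A_b = π·30²/4 = 706.9 mm²; R_n = 372 × 706.9 × 2 × 1 / 1000 = 525.9 kN → 525.9 / 2 = 263 kN.
Bearing: edge l_c = 58.5, r_n = 150.9 kN; interior l_c = 87, r_n = 154.8 kN; R_n = 150.9 + 1·154.8 = 305.7 kN → 153 kN.
Block shear: A_gv = 975, A_nv = 712.5, A_nt = 162.5 mm²; R_n = min(0.6F_uA_nv, 0.6F_yA_gv) + U_bs·F_u·A_nt = 245.4 kN → 123 kN.
Block shear governs: 123 kN.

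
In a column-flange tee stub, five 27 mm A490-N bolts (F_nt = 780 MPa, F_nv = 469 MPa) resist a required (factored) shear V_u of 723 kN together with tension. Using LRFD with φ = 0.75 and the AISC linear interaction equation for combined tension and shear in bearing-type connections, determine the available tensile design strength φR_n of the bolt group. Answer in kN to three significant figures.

975 kN

A_b = π·27²/4 = 572.6 mm²; f_rv = 723 × 1000 / (5 × 572.6) = 252.6 MPa.
F'_nt = 1.3 F_nt − (F_nt / φF_nv) f_rv = 1.3·780 − (780/(0.75·469))·252.6 = 454 MPa, capped at F_nt → F'_nt = 454 MPa.
R_n = F'_nt · A_b · n = 454 × 572.6 × 5 / 1000 = 1300 kN.
Design strength φR_n = 0.75 × 1300 = 975 kN.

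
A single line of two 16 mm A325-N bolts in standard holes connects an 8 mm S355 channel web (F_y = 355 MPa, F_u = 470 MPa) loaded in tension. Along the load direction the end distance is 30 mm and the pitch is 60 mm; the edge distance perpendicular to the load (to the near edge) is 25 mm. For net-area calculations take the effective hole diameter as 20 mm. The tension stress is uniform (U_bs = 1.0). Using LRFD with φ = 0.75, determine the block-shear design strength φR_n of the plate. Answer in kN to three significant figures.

144 kN

Shear plane L_v = 30 + 1·60 = 90 mm; A_gv = 90 × 8 = 720 mm².
A_nv = (90 − 1.5·20) × 8 = 480 mm².
A_nt = (25 − 0.5·20) × 8 = 120 mm².
0.6 F_u A_nv = 135.4 kN; 0.6 F_y A_gv = 153.4 kN → shear rupture governs the shear term.
R_n = 135.4 + 1.0 × 470 × 120 / 1000 = 191.8 kN.
Design strength φR_n = 0.75 × 191.8 = 144 kN.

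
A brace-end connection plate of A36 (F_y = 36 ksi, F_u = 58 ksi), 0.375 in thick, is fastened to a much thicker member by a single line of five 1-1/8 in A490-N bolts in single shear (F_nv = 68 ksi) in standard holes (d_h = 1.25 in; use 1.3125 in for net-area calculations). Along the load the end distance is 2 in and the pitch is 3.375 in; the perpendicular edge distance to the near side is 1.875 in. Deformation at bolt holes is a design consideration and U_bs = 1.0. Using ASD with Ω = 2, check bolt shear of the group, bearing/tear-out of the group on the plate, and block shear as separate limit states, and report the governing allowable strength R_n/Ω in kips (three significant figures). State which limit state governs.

Bolt shear: A_b = π·1.125²/4 = 0.994 in²; R_n = 68 × 0.994 × 5 × 1 = 338 kips → 338 / 2 = 169 kips.
Bearing: edge l_c = 1.375, r_n = 35.89 kips; interior l_c = 2.125, r_n = 55.46 kips; R_n = 35.89 + 4·55.46 = 257.7 kips → 129 kips.
Block shear: A_gv = 5.812, A_nv = 3.598, A_nt = 0.457 in²; R_n = min(0.6F_uA_nv, 0.6F_yA_gv) + U_bs·F_u·A_nt = 151.7 kips → 75.9 kips.
Block shear governs: 75.9 kips.

75.9 kips (block shear governs)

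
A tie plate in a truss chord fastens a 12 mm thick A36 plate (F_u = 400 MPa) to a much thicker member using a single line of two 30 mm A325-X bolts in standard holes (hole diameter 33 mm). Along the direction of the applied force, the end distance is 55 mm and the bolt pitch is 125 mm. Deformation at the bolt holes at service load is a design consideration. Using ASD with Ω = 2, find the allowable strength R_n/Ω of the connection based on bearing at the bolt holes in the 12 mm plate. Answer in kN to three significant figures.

284 kN

Per bolt r_n = 1.2 l_c t F_u ≤ 2.4 d t F_u; upper limit = 2.4 × 30 × 12 × 400 / 1000 = 345.6 kN.
Edge bolt: l_c = 55 − 33/2 = 38.5 mm → 1.2 × 38.5 × 12 × 400 / 1000 = 221.8 → r_n = 221.8 kN.
Interior bolts: l_c = 125 − 33 = 92 mm → 1.2 × 92 × 12 × 400 / 1000 = 529.9 → r_n = 345.6 kN.
R_n = 1 × 221.8 + 1 × 345.6 = 567.4 kN.
Allowable strength R_n/Ω = 567.4 / 2 = 284 kN.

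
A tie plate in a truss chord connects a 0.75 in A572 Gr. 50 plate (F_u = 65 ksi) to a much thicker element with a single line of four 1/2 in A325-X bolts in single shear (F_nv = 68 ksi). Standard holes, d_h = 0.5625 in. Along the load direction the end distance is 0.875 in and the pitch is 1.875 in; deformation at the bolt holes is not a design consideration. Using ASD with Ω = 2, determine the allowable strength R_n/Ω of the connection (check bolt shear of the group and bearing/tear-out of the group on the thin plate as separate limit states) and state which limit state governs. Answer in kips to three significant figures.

26.7 kips (bolt shear governs)

Bolt shear: A_b = π·0.5²/4 = 0.1963 in²; R_n = 68 × 0.1963 × 4 × 1 = 53.41 kips → 53.41 / 2 = 26.7 kips.
Bearing (1.5 l_c t F_u ≤ 3.0 d t F_u): upper limit = 3.0·0.5·0.75·65 = 73.12 kips.
  Edge l_c = 0.875 − 0.5625/2 = 0.5938 → r_n = 43.42 kips; interior l_c = 1.875 − 0.5625 = 1.312 → r_n = 73.12 kips.
  R_n,bearing = 1·43.42 + 3·73.12 = 262.8 kips → 262.8 / 2 = 131 kips.
Bolt shear governs: 26.7 kips.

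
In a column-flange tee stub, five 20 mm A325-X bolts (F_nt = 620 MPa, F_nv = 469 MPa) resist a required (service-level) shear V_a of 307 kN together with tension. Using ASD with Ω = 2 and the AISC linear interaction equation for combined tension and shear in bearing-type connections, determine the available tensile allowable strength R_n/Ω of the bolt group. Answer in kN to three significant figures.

A_b = π·20²/4 = 314.2 mm²; f_rv = 307 × 1000 / (5 × 314.2) = 195.4 MPa.
F'_nt = 1.3 F_nt − (Ω F_nt / F_nv) f_rv = 1.3·620 − (2·620/469)·195.4 = 289.3 MPa, capped at F_nt → F'_nt = 289.3 MPa.
R_n = F'_nt · A_b · n = 289.3 × 314.2 × 5 / 1000 = 454.4 kN.
Allowable strength R_n/Ω = 454.4 / 2 = 227 kN.

227 kN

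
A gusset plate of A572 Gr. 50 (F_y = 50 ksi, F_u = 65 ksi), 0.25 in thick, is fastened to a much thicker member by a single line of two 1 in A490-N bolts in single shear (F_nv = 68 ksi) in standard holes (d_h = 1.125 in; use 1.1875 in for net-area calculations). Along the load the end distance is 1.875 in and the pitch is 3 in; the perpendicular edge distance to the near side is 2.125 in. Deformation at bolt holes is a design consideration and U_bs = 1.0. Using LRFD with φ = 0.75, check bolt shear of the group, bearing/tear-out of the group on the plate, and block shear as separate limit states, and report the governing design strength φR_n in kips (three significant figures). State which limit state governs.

41.3 kips (block shear governs)

Bolt shear: A_b = π·1²/4 = 0.7854 in²; R_n = 68 × 0.7854 × 2 × 1 = 106.8 kips → 0.75 × 106.8 = 80.1 kips.
Bearing: edge l_c = 1.312, r_n = 25.59 kips; interior l_c = 1.875, r_n = 36.56 kips; R_n = 25.59 + 1·36.56 = 62.16 kips → 46.6 kips.
Block shear: A_gv = 1.219, A_nv = 0.7734, A_nt = 0.3828 in²; R_n = min(0.6F_uA_nv, 0.6F_yA_gv) + U_bs·F_u·A_nt = 55.05 kips → 41.3 kips.
Block shear governs: 41.3 kips.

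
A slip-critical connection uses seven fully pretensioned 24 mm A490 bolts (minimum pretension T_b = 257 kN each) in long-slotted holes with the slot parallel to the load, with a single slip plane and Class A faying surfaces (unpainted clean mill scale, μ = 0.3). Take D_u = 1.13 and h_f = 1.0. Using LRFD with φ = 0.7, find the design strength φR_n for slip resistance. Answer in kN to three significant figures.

R_n = μ · D_u · h_f · T_b · n_s · n_b = 0.3 × 1.13 × 1.0 × 257 × 1 × 7 = 609.9 kN.
Design strength φR_n = 0.7 × 609.9 = 427 kN.

427 kN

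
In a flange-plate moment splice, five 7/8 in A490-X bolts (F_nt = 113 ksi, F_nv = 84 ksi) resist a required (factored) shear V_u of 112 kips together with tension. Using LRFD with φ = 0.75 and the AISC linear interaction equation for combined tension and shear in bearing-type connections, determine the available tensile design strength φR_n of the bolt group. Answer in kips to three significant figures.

A_b = π·0.875²/4 = 0.6013 in²; f_rv = 112 / (5 × 0.6013) = 37.25 ksi.
F'_nt = 1.3 F_nt − (F_nt / φF_nv) f_rv = 1.3·113 − (113/(0.75·84))·37.25 = 80.08 ksi, capped at F_nt → F'_nt = 80.08 ksi.
R_n = F'_nt · A_b · n = 80.08 × 0.6013 × 5 = 240.8 kips.
Design strength φR_n = 0.75 × 240.8 = 181 kips.

181 kips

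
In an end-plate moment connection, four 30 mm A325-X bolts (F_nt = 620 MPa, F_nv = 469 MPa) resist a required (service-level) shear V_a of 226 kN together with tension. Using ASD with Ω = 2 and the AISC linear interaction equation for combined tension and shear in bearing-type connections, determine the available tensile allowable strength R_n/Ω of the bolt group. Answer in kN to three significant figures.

841 kN

A_b = π·30²/4 = 706.9 mm²; f_rv = 226 × 1000 / (4 × 706.9) = 79.93 MPa.
F'_nt = 1.3 F_nt − (Ω F_nt / F_nv) f_rv = 1.3·620 − (2·620/469)·79.93 = 594.7 MPa, capped at F_nt → F'_nt = 594.7 MPa.
R_n = F'_nt · A_b · n = 594.7 × 706.9 × 4 / 1000 = 1681 kN.
Allowable strength R_n/Ω = 1681 / 2 = 841 kN.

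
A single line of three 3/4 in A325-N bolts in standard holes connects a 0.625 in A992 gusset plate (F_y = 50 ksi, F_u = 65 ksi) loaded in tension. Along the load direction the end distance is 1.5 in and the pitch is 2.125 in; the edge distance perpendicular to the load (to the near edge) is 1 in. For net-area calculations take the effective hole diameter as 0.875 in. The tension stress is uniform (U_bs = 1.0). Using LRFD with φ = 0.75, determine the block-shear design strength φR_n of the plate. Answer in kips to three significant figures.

82.3 kips

Shear plane L_v = 1.5 + 2·2.125 = 5.75 in; A_gv = 5.75 × 0.625 = 3.594 in².
A_nv = (5.75 − 2.5·0.875) × 0.625 = 2.227 in².
A_nt = (1 − 0.5·0.875) × 0.625 = 0.3516 in².
0.6 F_u A_nv = 86.84 kips; 0.6 F_y A_gv = 107.8 kips → shear rupture governs the shear term.
R_n = 86.84 + 1.0 × 65 × 0.3516 = 109.7 kips.
Design strength φR_n = 0.75 × 109.7 = 82.3 kips.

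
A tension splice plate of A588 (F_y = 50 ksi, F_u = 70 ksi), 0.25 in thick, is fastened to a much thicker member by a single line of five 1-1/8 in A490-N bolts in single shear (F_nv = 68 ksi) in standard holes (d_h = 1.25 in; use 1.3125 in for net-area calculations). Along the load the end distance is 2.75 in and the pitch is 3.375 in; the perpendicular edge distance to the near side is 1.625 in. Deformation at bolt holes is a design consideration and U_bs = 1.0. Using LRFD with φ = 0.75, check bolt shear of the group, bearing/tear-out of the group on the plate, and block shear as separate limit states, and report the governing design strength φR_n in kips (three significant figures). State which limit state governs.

Bolt shear: A_b = π·1.125²/4 = 0.994 in²; R_n = 68 × 0.994 × 5 × 1 = 338 kips → 0.75 × 338 = 253 kips.
Bearing: edge l_c = 2.125, r_n = 44.62 kips; interior l_c = 2.125, r_n = 44.62 kips; R_n = 44.62 + 4·44.62 = 223.1 kips → 167 kips.
Block shear: A_gv = 4.062, A_nv = 2.586, A_nt = 0.2422 in²; R_n = min(0.6F_uA_nv, 0.6F_yA_gv) + U_bs·F_u·A_nt = 125.6 kips → 94.2 kips.
Block shear governs: 94.2 kips.

94.2 kips (block shear governs)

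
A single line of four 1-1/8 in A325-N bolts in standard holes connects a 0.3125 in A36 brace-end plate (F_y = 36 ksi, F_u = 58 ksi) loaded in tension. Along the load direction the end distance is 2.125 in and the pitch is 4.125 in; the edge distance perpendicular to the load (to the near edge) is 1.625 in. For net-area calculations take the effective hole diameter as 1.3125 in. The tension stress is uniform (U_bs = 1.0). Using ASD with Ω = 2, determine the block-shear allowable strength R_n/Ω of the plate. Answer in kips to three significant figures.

Shear plane L_v = 2.125 + 3·4.125 = 14.5 in; A_gv = 14.5 × 0.3125 = 4.531 in².
A_nv = (14.5 − 3.5·1.3125) × 0.3125 = 3.096 in².
A_nt = (1.625 − 0.5·1.3125) × 0.3125 = 0.3027 in².
0.6 F_u A_nv = 107.7 kips; 0.6 F_y A_gv = 97.87 kips → shear yielding governs the shear term.
R_n = 97.87 + 1.0 × 58 × 0.3027 = 115.4 kips.
Allowable strength R_n/Ω = 115.4 / 2 = 57.7 kips.

57.7 kips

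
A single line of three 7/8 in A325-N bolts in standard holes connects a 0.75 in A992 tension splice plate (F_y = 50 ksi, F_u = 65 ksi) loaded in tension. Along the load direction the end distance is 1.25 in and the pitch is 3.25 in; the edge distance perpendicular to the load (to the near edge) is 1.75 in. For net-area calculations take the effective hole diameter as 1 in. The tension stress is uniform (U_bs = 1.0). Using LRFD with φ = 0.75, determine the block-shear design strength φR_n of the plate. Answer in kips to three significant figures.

161 kips

Shear plane L_v = 1.25 + 2·3.25 = 7.75 in; A_gv = 7.75 × 0.75 = 5.812 in².
A_nv = (7.75 − 2.5·1) × 0.75 = 3.938 in².
A_nt = (1.75 − 0.5·1) × 0.75 = 0.9375 in².
0.6 F_u A_nv = 153.6 kips; 0.6 F_y A_gv = 174.4 kips → shear rupture governs the shear term.
R_n = 153.6 + 1.0 × 65 × 0.9375 = 214.5 kips.
Design strength φR_n = 0.75 × 214.5 = 161 kips.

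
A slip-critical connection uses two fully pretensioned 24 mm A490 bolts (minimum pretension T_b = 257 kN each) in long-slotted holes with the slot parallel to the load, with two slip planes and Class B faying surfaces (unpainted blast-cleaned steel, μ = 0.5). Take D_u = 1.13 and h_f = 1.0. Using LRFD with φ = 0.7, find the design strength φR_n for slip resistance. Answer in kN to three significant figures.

407 kN

R_n = μ · D_u · h_f · T_b · n_s · n_b = 0.5 × 1.13 × 1.0 × 257 × 2 × 2 = 580.8 kN.
Design strength φR_n = 0.7 × 580.8 = 407 kN.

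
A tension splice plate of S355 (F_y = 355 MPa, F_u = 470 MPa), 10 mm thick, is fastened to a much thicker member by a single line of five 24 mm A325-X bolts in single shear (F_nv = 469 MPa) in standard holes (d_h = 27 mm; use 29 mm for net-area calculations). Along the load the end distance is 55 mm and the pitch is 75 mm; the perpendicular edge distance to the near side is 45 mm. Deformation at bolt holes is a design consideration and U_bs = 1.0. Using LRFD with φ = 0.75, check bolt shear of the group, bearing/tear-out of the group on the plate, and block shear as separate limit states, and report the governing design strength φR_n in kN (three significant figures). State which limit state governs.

582 kN (block shear governs)

Bolt shear: A_b = π·24²/4 = 452.4 mm²; R_n = 469 × 452.4 × 5 × 1 / 1000 = 1061 kN → 0.75 × 1061 = 796 kN.
Bearing: edge l_c = 41.5, r_n = 234.1 kN; interior l_c = 48, r_n = 270.7 kN; R_n = 234.1 + 4·270.7 = 1317 kN → 988 kN.
Block shear: A_gv = 3550, A_nv = 2245, A_nt = 305 mm²; R_n = min(0.6F_uA_nv, 0.6F_yA_gv) + U_bs·F_u·A_nt = 776.4 kN → 582 kN.
Block shear governs: 582 kN.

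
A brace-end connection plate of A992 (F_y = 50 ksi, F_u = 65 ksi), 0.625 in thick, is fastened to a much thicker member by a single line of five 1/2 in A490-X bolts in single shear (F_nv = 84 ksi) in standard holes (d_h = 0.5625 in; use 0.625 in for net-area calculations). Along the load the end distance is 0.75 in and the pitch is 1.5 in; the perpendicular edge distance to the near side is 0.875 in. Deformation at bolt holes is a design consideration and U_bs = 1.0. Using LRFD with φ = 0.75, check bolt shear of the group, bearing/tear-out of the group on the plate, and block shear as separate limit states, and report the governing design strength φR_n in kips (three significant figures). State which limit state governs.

Bolt shear: A_b = π·0.5²/4 = 0.1963 in²; R_n = 84 × 0.1963 × 5 × 1 = 82.47 kips → 0.75 × 82.47 = 61.9 kips.
Bearing: edge l_c = 0.4688, r_n = 22.85 kips; interior l_c = 0.9375, r_n = 45.7 kips; R_n = 22.85 + 4·45.7 = 205.7 kips → 154 kips.
Block shear: A_gv = 4.219, A_nv = 2.461, A_nt = 0.3516 in²; R_n = min(0.6F_uA_nv, 0.6F_yA_gv) + U_bs·F_u·A_nt = 118.8 kips → 89.1 kips.
Bolt shear governs: 61.9 kips.

61.9 kips (bolt shear governs)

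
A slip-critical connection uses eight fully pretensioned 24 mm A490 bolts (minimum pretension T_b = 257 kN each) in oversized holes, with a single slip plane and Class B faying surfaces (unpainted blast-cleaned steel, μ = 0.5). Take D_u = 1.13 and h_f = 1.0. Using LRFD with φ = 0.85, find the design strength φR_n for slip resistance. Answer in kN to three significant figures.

987 kN

R_n = μ · D_u · h_f · T_b · n_s · n_b = 0.5 × 1.13 × 1.0 × 257 × 1 × 8 = 1162 kN.
Design strength φR_n = 0.85 × 1162 = 987 kN.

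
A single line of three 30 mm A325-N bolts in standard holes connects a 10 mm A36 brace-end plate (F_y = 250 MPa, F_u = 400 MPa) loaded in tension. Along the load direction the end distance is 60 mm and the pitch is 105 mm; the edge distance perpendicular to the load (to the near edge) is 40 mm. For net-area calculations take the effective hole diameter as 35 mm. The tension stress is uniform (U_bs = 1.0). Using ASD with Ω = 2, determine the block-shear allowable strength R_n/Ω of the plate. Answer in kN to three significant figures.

Shear plane L_v = 60 + 2·105 = 270 mm; A_gv = 270 × 10 = 2700 mm².
A_nv = (270 − 2.5·35) × 10 = 1825 mm².
A_nt = (40 − 0.5·35) × 10 = 225 mm².
0.6 F_u A_nv = 438 kN; 0.6 F_y A_gv = 405 kN → shear yielding governs the shear term.
R_n = 405 + 1.0 × 400 × 225 / 1000 = 495 kN.
Allowable strength R_n/Ω = 495 / 2 = 248 kN.

248 kN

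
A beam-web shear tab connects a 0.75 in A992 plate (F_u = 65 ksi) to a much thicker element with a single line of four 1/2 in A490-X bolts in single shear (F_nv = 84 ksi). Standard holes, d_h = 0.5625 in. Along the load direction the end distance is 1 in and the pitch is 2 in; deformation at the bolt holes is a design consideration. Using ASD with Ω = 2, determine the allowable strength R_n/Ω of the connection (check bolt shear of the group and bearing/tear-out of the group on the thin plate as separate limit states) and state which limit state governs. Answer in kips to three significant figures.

Bolt shear: A_b = π·0.5²/4 = 0.1963 in²; R_n = 84 × 0.1963 × 4 × 1 = 65.97 kips → 65.97 / 2 = 33 kips.
Bearing (1.2 l_c t F_u ≤ 2.4 d t F_u): upper limit = 2.4·0.5·0.75·65 = 58.5 kips.
  Edge l_c = 1 − 0.5625/2 = 0.7188 → r_n = 42.05 kips; interior l_c = 2 − 0.5625 = 1.438 → r_n = 58.5 kips.
  R_n,bearing = 1·42.05 + 3·58.5 = 217.5 kips → 217.5 / 2 = 109 kips.
Bolt shear governs: 33 kips.

33 kips (bolt shear governs)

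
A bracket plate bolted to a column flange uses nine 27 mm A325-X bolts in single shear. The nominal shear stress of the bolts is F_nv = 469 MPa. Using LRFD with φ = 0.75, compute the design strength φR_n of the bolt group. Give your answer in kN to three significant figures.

A_b = π × 27² / 4 = 572.6 mm².
R_n = F_nv · A_b · n · n_s = 469 × 572.6 × 9 × 1 / 1000 = 2417 kN.
Design strength φR_n = 0.75 × 2417 = 1810 kN.

1810 kN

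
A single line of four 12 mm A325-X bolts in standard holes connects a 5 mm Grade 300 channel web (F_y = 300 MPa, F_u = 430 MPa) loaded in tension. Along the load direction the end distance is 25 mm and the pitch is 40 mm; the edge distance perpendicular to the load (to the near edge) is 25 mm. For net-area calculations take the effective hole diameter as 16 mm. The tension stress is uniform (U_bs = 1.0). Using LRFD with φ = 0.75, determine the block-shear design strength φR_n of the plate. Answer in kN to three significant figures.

114 kN

Shear plane L_v = 25 + 3·40 = 145 mm; A_gv = 145 × 5 = 725 mm².
A_nv = (145 − 3.5·16) × 5 = 445 mm².
A_nt = (25 − 0.5·16) × 5 = 85 mm².
0.6 F_u A_nv = 114.8 kN; 0.6 F_y A_gv = 130.5 kN → shear rupture governs the shear term.
R_n = 114.8 + 1.0 × 430 × 85 / 1000 = 151.4 kN.
Design strength φR_n = 0.75 × 151.4 = 114 kN.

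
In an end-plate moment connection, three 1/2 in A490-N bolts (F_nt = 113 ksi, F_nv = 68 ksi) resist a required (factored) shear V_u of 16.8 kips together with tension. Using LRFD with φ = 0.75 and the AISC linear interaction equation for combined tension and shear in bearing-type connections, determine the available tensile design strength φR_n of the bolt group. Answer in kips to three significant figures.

37 kips

A_b = π·0.5²/4 = 0.1963 in²; f_rv = 16.8 / (3 × 0.1963) = 28.52 ksi.
F'_nt = 1.3 F_nt − (F_nt / φF_nv) f_rv = 1.3·113 − (113/(0.75·68))·28.52 = 83.71 ksi, capped at F_nt → F'_nt = 83.71 ksi.
R_n = F'_nt · A_b · n = 83.71 × 0.1963 × 3 = 49.31 kips.
Design strength φR_n = 0.75 × 49.31 = 37 kips.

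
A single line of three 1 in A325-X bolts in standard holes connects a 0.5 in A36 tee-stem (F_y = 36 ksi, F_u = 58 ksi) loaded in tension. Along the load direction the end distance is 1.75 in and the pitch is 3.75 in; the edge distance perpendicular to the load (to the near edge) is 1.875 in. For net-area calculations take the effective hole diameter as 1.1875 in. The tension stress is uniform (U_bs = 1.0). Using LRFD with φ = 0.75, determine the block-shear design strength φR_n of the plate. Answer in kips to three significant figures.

103 kips

Shear plane L_v = 1.75 + 2·3.75 = 9.25 in; A_gv = 9.25 × 0.5 = 4.625 in².
A_nv = (9.25 − 2.5·1.1875) × 0.5 = 3.141 in².
A_nt = (1.875 − 0.5·1.1875) × 0.5 = 0.6406 in².
0.6 F_u A_nv = 109.3 kips; 0.6 F_y A_gv = 99.9 kips → shear yielding governs the shear term.
R_n = 99.9 + 1.0 × 58 × 0.6406 = 137.1 kips.
Design strength φR_n = 0.75 × 137.1 = 103 kips.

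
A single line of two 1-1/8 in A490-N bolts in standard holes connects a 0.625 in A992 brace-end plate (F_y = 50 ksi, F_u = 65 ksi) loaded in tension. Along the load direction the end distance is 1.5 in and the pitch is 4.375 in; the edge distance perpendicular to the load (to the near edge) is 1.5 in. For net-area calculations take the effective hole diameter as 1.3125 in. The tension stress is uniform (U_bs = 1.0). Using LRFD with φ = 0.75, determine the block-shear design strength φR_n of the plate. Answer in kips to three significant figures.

97.1 kips

Shear plane L_v = 1.5 + 1·4.375 = 5.875 in; A_gv = 5.875 × 0.625 = 3.672 in².
A_nv = (5.875 − 1.5·1.3125) × 0.625 = 2.441 in².
A_nt = (1.5 − 0.5·1.3125) × 0.625 = 0.5273 in².
0.6 F_u A_nv = 95.21 kips; 0.6 F_y A_gv = 110.2 kips → shear rupture governs the shear term.
R_n = 95.21 + 1.0 × 65 × 0.5273 = 129.5 kips.
Design strength φR_n = 0.75 × 129.5 = 97.1 kips.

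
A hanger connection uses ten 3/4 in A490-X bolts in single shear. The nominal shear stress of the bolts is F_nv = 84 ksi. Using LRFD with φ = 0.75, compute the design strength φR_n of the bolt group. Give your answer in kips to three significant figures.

278 kips

A_b = π × 0.75² / 4 = 0.4418 in².
R_n = F_nv · A_b · n · n_s = 84 × 0.4418 × 10 × 1 = 371.1 kips.
Design strength φR_n = 0.75 × 371.1 = 278 kips.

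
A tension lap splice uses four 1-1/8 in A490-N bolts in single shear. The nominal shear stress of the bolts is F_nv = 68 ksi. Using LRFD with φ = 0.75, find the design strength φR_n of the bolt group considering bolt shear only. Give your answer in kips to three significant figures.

203 kips

A_b = π × 1.125² / 4 = 0.994 in².
R_n = F_nv · A_b · n · n_s = 68 × 0.994 × 4 × 1 = 270.4 kips.
Design strength φR_n = 0.75 × 270.4 = 203 kips.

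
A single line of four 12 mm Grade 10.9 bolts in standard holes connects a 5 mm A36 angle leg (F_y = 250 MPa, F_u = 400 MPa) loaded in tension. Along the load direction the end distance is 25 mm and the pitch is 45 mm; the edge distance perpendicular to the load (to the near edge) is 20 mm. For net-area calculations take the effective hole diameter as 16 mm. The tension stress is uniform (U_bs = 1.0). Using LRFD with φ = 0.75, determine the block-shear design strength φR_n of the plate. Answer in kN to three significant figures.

Shear plane L_v = 25 + 3·45 = 160 mm; A_gv = 160 × 5 = 800 mm².
A_nv = (160 − 3.5·16) × 5 = 520 mm².
A_nt = (20 − 0.5·16) × 5 = 60 mm².
0.6 F_u A_nv = 124.8 kN; 0.6 F_y A_gv = 120 kN → shear yielding governs the shear term.
R_n = 120 + 1.0 × 400 × 60 / 1000 = 144 kN.
Design strength φR_n = 0.75 × 144 = 108 kN.

108 kN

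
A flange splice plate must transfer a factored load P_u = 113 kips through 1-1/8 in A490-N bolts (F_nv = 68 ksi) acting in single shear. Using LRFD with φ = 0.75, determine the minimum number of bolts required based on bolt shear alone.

A_b = π·1.125²/4 = 0.994 in².
Per-bolt design strength φR_n = 0.75 × 68 × 0.994 × 1 = 50.69 kips.
n ≥ 113 / 50.69 = 2.229 → use 3 bolts.

3 bolts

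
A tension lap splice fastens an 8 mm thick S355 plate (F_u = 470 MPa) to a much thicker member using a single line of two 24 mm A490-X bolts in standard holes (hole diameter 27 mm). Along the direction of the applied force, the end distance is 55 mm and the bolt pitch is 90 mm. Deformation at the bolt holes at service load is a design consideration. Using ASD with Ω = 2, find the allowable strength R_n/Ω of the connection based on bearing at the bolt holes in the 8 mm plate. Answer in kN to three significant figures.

202 kN

Per bolt r_n = 1.2 l_c t F_u ≤ 2.4 d t F_u; upper limit = 2.4 × 24 × 8 × 470 / 1000 = 216.6 kN.
Edge bolt: l_c = 55 − 27/2 = 41.5 mm → 1.2 × 41.5 × 8 × 470 / 1000 = 187.2 → r_n = 187.2 kN.
Interior bolts: l_c = 90 − 27 = 63 mm → 1.2 × 63 × 8 × 470 / 1000 = 284.3 → r_n = 216.6 kN.
R_n = 1 × 187.2 + 1 × 216.6 = 403.8 kN.
Allowable strength R_n/Ω = 403.8 / 2 = 202 kN.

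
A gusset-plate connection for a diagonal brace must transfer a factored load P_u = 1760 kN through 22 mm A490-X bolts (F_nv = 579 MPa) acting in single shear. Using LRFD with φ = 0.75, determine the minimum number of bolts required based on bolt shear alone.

A_b = π·22²/4 = 380.1 mm².
Per-bolt design strength φR_n = 0.75 × 579 × 380.1 × 1 / 1000 = 165.1 kN.
n ≥ 1760 / 165.1 = 10.66 → use 11 bolts.

11 bolts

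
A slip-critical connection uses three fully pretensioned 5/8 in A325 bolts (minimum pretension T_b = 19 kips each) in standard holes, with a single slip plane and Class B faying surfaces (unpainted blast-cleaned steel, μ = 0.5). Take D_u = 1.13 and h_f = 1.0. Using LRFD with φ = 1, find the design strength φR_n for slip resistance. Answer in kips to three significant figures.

R_n = μ · D_u · h_f · T_b · n_s · n_b = 0.5 × 1.13 × 1.0 × 19 × 1 × 3 = 32.2 kips.
Design strength φR_n = 1 × 32.2 = 32.2 kips.

32.2 kips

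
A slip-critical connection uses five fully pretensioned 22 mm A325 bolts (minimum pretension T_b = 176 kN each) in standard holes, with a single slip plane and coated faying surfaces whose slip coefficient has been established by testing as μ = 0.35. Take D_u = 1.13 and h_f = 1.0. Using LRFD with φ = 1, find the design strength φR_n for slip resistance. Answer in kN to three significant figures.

R_n = μ · D_u · h_f · T_b · n_s · n_b = 0.35 × 1.13 × 1.0 × 176 × 1 × 5 = 348 kN.
Design strength φR_n = 1 × 348 = 348 kN.

348 kN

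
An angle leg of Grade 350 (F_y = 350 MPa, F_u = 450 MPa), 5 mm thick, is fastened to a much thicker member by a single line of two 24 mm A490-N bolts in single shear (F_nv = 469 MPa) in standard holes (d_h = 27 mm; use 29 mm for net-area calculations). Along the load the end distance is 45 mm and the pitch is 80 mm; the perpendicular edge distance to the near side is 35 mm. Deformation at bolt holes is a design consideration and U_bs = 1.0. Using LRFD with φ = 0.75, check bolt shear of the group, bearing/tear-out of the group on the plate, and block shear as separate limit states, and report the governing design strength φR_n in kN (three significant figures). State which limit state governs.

117 kN (block shear governs)

Bolt shear: A_b = π·24²/4 = 452.4 mm²; R_n = 469 × 452.4 × 2 × 1 / 1000 = 424.3 kN → 0.75 × 424.3 = 318 kN.
Bearing: edge l_c = 31.5, r_n = 85.05 kN; interior l_c = 53, r_n = 129.6 kN; R_n = 85.05 + 1·129.6 = 214.6 kN → 161 kN.
Block shear: A_gv = 625, A_nv = 407.5, A_nt = 102.5 mm²; R_n = min(0.6F_uA_nv, 0.6F_yA_gv) + U_bs·F_u·A_nt = 156.2 kN → 117 kN.
Block shear governs: 117 kN.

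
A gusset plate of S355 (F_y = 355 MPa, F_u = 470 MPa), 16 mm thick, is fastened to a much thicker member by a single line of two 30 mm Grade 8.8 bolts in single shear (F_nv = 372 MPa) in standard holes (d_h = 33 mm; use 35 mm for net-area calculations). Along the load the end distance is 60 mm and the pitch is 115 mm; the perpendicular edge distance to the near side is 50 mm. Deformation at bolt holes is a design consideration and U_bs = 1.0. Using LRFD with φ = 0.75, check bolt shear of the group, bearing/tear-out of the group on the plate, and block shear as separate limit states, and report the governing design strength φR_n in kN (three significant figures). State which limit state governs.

Bolt shear: A_b = π·30²/4 = 706.9 mm²; R_n = 372 × 706.9 × 2 × 1 / 1000 = 525.9 kN → 0.75 × 525.9 = 394 kN.
Bearing: edge l_c = 43.5, r_n = 392.5 kN; interior l_c = 82, r_n = 541.4 kN; R_n = 392.5 + 1·541.4 = 934 kN → 700 kN.
Block shear: A_gv = 2800, A_nv = 1960, A_nt = 520 mm²; R_n = min(0.6F_uA_nv, 0.6F_yA_gv) + U_bs·F_u·A_nt = 797.1 kN → 598 kN.
Bolt shear governs: 394 kN.

394 kN (bolt shear governs)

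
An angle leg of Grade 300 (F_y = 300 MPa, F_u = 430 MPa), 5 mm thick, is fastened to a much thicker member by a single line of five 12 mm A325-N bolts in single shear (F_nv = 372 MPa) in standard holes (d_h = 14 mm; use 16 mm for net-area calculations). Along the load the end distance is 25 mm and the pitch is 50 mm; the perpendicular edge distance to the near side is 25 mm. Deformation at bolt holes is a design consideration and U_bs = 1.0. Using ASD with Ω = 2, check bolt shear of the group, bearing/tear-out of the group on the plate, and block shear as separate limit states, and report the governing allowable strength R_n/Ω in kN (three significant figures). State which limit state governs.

Bolt shear: A_b = π·12²/4 = 113.1 mm²; R_n = 372 × 113.1 × 5 × 1 / 1000 = 210.4 kN → 210.4 / 2 = 105 kN.
Bearing: edge l_c = 18, r_n = 46.44 kN; interior l_c = 36, r_n = 61.92 kN; R_n = 46.44 + 4·61.92 = 294.1 kN → 147 kN.
Block shear: A_gv = 1125, A_nv = 765, A_nt = 85 mm²; R_n = min(0.6F_uA_nv, 0.6F_yA_gv) + U_bs·F_u·A_nt = 233.9 kN → 117 kN.
Bolt shear governs: 105 kN.

105 kN (bolt shear governs)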